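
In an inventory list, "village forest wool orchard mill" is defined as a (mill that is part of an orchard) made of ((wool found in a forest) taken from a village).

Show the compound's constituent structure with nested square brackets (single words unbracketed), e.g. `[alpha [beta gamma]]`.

[[village [forest wool]] [orchard mill]]

Whole compound: head "mill" (specifically "orchard mill"), modifier "village forest wool".
Within "village forest wool", the head is "wool" (specifically "forest wool") and the modifier is "village".
Within "forest wool", the head is "wool" and the modifier is "forest".
Within "orchard mill", the head is "mill" and the modifier is "orchard".
So the structure is [[village [forest wool]] [orchard mill]].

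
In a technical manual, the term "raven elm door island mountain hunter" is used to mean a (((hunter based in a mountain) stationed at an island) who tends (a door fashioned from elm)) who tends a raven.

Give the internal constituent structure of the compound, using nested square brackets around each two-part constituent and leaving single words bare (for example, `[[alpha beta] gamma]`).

[raven [[elm door] [island [mountain hunter]]]]

Overall it is a kind of hunter (specifically "elm door island mountain hunter"); the modifier is "raven".
Within "elm door island mountain hunter", the head is "hunter" (specifically "island mountain hunter") and the modifier is "elm door".
Within "elm door", the head is "door" and the modifier is "elm".
Within "island mountain hunter", the head is "hunter" (specifically "mountain hunter") and the modifier is "island".
Within "mountain hunter", the head is "hunter" and the modifier is "mountain".
So the structure is [raven [[elm door] [island [mountain hunter]]]].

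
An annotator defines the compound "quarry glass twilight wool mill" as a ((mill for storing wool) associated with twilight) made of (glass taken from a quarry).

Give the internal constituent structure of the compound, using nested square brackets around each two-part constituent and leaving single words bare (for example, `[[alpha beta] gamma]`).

Overall it is a kind of mill (specifically "twilight wool mill"); the modifier is "quarry glass".
Within "quarry glass", the head is "glass" and the modifier is "quarry".
Within "twilight wool mill", the head is "mill" (specifically "wool mill") and the modifier is "twilight".
Within "wool mill", the head is "mill" and the modifier is "wool".
Putting it together: [[quarry glass] [twilight [wool mill]]].

[[quarry glass] [twilight [wool mill]]]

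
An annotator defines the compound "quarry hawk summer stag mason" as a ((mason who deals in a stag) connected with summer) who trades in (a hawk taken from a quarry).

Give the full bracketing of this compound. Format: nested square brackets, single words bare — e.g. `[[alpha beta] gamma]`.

[[quarry hawk] [summer [stag mason]]]

Overall it is a kind of mason (specifically "summer stag mason"); the modifier is "quarry hawk".
Within "quarry hawk", the head is "hawk" and the modifier is "quarry".
Within "summer stag mason", the head is "mason" (specifically "stag mason") and the modifier is "summer".
Within "stag mason", the head is "mason" and the modifier is "stag".
Assembled: [[quarry hawk] [summer [stag mason]]].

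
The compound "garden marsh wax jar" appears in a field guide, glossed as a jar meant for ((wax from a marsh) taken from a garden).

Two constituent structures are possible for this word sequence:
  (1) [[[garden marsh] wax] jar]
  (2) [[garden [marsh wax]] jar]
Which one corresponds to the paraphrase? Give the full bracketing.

The paraphrase's head is the "jar" part ("jar"); its modifier is "garden marsh wax".
That top-level split, carried through the inner groups, gives [[garden [marsh wax]] jar].

[[garden [marsh wax]] jar]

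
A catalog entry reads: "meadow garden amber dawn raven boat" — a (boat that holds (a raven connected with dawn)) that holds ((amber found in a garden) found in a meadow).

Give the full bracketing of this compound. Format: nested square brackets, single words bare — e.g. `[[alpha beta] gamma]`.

[[meadow [garden amber]] [[dawn raven] boat]]

Whole compound: head "boat" (specifically "dawn raven boat"), modifier "meadow garden amber".
"meadow garden amber" → head "amber" (specifically "garden amber"), modifier "meadow".
"garden amber" → head "amber", modifier "garden".
"dawn raven boat" → head "boat", modifier "dawn raven".
"dawn raven" → head "raven", modifier "dawn".
So the structure is [[meadow [garden amber]] [[dawn raven] boat]].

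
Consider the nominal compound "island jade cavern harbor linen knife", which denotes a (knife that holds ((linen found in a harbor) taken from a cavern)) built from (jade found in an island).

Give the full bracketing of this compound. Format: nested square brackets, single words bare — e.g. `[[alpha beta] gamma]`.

The outermost head in the paraphrase is "knife" (specifically "cavern harbor linen knife"), modified by "island jade".
Inside "island jade": head "jade", modifier "island".
Inside "cavern harbor linen knife": head "knife", modifier "cavern harbor linen".
Inside "cavern harbor linen": head "linen" (specifically "harbor linen"), modifier "cavern".
Inside "harbor linen": head "linen", modifier "harbor".
Assembled: [[island jade] [[cavern [harbor linen]] knife]].

[[island jade] [[cavern [harbor linen]] knife]]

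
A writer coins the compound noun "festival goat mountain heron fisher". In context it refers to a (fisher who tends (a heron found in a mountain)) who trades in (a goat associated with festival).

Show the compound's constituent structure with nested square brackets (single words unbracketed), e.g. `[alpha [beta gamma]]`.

The outermost head in the paraphrase is "fisher" (specifically "mountain heron fisher"), modified by "festival goat".
"festival goat" → head "goat", modifier "festival".
"mountain heron fisher" → head "fisher", modifier "mountain heron".
"mountain heron" → head "heron", modifier "mountain".
Putting it together: [[festival goat] [[mountain heron] fisher]].

[[festival goat] [[mountain heron] fisher]]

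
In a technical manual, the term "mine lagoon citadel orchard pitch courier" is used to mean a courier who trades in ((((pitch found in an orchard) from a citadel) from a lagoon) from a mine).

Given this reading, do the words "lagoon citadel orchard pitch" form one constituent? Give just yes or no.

yes

The paraphrase groups the words so that "lagoon citadel orchard pitch" is one unit: it corresponds to a single parenthesized sub-phrase.
The full structure is [[mine [lagoon [citadel [orchard pitch]]]] courier], in which [lagoon citadel orchard pitch] is a constituent.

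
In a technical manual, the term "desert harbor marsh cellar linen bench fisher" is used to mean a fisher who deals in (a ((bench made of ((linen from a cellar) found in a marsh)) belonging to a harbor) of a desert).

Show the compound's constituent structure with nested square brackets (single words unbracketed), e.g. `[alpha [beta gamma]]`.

[[desert [harbor [[marsh [cellar linen]] bench]]] fisher]

Overall it is a kind of fisher; the modifier is "desert harbor marsh cellar linen bench".
Within "desert harbor marsh cellar linen bench", the head is "bench" (specifically "harbor marsh cellar linen bench") and the modifier is "desert".
Within "harbor marsh cellar linen bench", the head is "bench" (specifically "marsh cellar linen bench") and the modifier is "harbor".
Within "marsh cellar linen bench", the head is "bench" and the modifier is "marsh cellar linen".
Within "marsh cellar linen", the head is "linen" (specifically "cellar linen") and the modifier is "marsh".
Within "cellar linen", the head is "linen" and the modifier is "cellar".
Assembled: [[desert [harbor [[marsh [cellar linen]] bench]]] fisher].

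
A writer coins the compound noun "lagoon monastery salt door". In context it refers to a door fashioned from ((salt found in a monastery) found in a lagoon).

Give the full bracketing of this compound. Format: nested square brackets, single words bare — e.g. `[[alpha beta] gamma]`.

At the top level: head "door"; modifier "lagoon monastery salt".
Within "lagoon monastery salt", the head is "salt" (specifically "monastery salt") and the modifier is "lagoon".
Within "monastery salt", the head is "salt" and the modifier is "monastery".
Putting it together: [[lagoon [monastery salt]] door].

[[lagoon [monastery salt]] door]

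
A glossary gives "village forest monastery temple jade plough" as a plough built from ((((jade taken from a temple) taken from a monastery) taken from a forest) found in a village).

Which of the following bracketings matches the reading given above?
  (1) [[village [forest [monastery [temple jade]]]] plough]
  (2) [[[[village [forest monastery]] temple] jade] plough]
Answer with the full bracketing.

[[village [forest [monastery [temple jade]]]] plough]

The paraphrase's head is the "plough" part ("plough"); its modifier is "village forest monastery temple jade".
That top-level split, carried through the inner groups, gives [[village [forest [monastery [temple jade]]]] plough].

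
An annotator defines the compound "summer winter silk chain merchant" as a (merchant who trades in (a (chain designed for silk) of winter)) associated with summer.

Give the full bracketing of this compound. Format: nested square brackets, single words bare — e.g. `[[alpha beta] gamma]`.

Overall it is a kind of merchant (specifically "winter silk chain merchant"); the modifier is "summer".
Inside "winter silk chain merchant": head "merchant", modifier "winter silk chain".
Inside "winter silk chain": head "chain" (specifically "silk chain"), modifier "winter".
Inside "silk chain": head "chain", modifier "silk".
So the structure is [summer [[winter [silk chain]] merchant]].

[summer [[winter [silk chain]] merchant]]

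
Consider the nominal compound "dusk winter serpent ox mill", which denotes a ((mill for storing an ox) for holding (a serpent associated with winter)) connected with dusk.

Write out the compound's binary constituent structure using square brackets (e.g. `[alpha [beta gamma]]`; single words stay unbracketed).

Overall it is a kind of mill (specifically "winter serpent ox mill"); the modifier is "dusk".
Within "winter serpent ox mill", the head is "mill" (specifically "ox mill") and the modifier is "winter serpent".
Within "winter serpent", the head is "serpent" and the modifier is "winter".
Within "ox mill", the head is "mill" and the modifier is "ox".
Putting it together: [dusk [[winter serpent] [ox mill]]].

[dusk [[winter serpent] [ox mill]]]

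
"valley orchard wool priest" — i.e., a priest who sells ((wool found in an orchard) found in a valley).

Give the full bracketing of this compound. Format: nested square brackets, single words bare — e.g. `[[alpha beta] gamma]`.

[[valley [orchard wool]] priest]

At the top level: head "priest"; modifier "valley orchard wool".
Within "valley orchard wool", the head is "wool" (specifically "orchard wool") and the modifier is "valley".
Within "orchard wool", the head is "wool" and the modifier is "orchard".
So the structure is [[valley [orchard wool]] priest].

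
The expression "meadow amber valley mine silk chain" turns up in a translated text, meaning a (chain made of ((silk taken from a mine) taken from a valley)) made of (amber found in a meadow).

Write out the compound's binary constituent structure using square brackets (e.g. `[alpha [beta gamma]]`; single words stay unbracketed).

Whole compound: head "chain" (specifically "valley mine silk chain"), modifier "meadow amber".
Inside "meadow amber": head "amber", modifier "meadow".
Inside "valley mine silk chain": head "chain", modifier "valley mine silk".
Inside "valley mine silk": head "silk" (specifically "mine silk"), modifier "valley".
Inside "mine silk": head "silk", modifier "mine".
Assembled: [[meadow amber] [[valley [mine silk]] chain]].

[[meadow amber] [[valley [mine silk]] chain]]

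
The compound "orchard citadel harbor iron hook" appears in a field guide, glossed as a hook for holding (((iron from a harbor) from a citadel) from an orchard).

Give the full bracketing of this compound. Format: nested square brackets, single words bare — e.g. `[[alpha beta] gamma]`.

Overall it is a kind of hook; the modifier is "orchard citadel harbor iron".
"orchard citadel harbor iron" → head "iron" (specifically "citadel harbor iron"), modifier "orchard".
"citadel harbor iron" → head "iron" (specifically "harbor iron"), modifier "citadel".
"harbor iron" → head "iron", modifier "harbor".
So the structure is [[orchard [citadel [harbor iron]]] hook].

[[orchard [citadel [harbor iron]]] hook]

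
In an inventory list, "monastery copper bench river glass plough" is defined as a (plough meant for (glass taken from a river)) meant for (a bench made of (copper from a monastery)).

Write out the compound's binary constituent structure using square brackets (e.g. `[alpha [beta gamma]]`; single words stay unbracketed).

Whole compound: head "plough" (specifically "river glass plough"), modifier "monastery copper bench".
"monastery copper bench" → head "bench", modifier "monastery copper".
"monastery copper" → head "copper", modifier "monastery".
"river glass plough" → head "plough", modifier "river glass".
"river glass" → head "glass", modifier "river".
Putting it together: [[[monastery copper] bench] [[river glass] plough]].

[[[monastery copper] bench] [[river glass] plough]]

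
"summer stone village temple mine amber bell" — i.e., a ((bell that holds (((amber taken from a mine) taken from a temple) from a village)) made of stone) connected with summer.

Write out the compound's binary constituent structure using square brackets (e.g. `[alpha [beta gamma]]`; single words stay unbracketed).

The outermost head in the paraphrase is "bell" (specifically "stone village temple mine amber bell"), modified by "summer".
"stone village temple mine amber bell" → head "bell" (specifically "village temple mine amber bell"), modifier "stone".
"village temple mine amber bell" → head "bell", modifier "village temple mine amber".
"village temple mine amber" → head "amber" (specifically "temple mine amber"), modifier "village".
"temple mine amber" → head "amber" (specifically "mine amber"), modifier "temple".
"mine amber" → head "amber", modifier "mine".
Putting it together: [summer [stone [[village [temple [mine amber]]] bell]]].

[summer [stone [[village [temple [mine amber]]] bell]]]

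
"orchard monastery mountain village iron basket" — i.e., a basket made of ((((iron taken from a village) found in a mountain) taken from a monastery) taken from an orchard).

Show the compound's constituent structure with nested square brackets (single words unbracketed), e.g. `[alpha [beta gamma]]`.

The outermost head in the paraphrase is "basket", modified by "orchard monastery mountain village iron".
"orchard monastery mountain village iron" → head "iron" (specifically "monastery mountain village iron"), modifier "orchard".
"monastery mountain village iron" → head "iron" (specifically "mountain village iron"), modifier "monastery".
"mountain village iron" → head "iron" (specifically "village iron"), modifier "mountain".
"village iron" → head "iron", modifier "village".
Assembled: [[orchard [monastery [mountain [village iron]]]] basket].

[[orchard [monastery [mountain [village iron]]]] basket]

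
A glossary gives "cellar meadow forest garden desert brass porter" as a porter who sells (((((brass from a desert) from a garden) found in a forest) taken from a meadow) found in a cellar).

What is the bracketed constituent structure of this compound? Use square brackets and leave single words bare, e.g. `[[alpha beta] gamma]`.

[[cellar [meadow [forest [garden [desert brass]]]]] porter]

Overall it is a kind of porter; the modifier is "cellar meadow forest garden desert brass".
"cellar meadow forest garden desert brass" → head "brass" (specifically "meadow forest garden desert brass"), modifier "cellar".
"meadow forest garden desert brass" → head "brass" (specifically "forest garden desert brass"), modifier "meadow".
"forest garden desert brass" → head "brass" (specifically "garden desert brass"), modifier "forest".
"garden desert brass" → head "brass" (specifically "desert brass"), modifier "garden".
"desert brass" → head "brass", modifier "desert".
Putting it together: [[cellar [meadow [forest [garden [desert brass]]]]] porter].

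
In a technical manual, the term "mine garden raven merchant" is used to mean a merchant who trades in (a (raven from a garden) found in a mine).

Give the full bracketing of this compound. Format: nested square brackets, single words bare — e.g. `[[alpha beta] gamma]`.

[[mine [garden raven]] merchant]

At the top level: head "merchant"; modifier "mine garden raven".
Within "mine garden raven", the head is "raven" (specifically "garden raven") and the modifier is "mine".
Within "garden raven", the head is "raven" and the modifier is "garden".
Assembled: [[mine [garden raven]] merchant].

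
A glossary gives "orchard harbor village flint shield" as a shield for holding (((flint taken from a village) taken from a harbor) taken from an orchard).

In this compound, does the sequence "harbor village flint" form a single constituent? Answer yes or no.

The paraphrase groups the words so that "harbor village flint" is one unit: it corresponds to a single parenthesized sub-phrase.
The full structure is [[orchard [harbor [village flint]]] shield], in which [harbor village flint] is a constituent.

yes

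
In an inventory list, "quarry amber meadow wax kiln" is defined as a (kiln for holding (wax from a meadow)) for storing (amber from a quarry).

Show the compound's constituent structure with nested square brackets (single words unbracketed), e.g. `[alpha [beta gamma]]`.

[[quarry amber] [[meadow wax] kiln]]

Overall it is a kind of kiln (specifically "meadow wax kiln"); the modifier is "quarry amber".
Within "quarry amber", the head is "amber" and the modifier is "quarry".
Within "meadow wax kiln", the head is "kiln" and the modifier is "meadow wax".
Within "meadow wax", the head is "wax" and the modifier is "meadow".
So the structure is [[quarry amber] [[meadow wax] kiln]].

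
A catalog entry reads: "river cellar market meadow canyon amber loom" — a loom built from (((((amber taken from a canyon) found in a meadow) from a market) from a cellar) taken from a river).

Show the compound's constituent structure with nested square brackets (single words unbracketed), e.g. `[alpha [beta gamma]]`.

[[river [cellar [market [meadow [canyon amber]]]]] loom]

At the top level: head "loom"; modifier "river cellar market meadow canyon amber".
"river cellar market meadow canyon amber" → head "amber" (specifically "cellar market meadow canyon amber"), modifier "river".
"cellar market meadow canyon amber" → head "amber" (specifically "market meadow canyon amber"), modifier "cellar".
"market meadow canyon amber" → head "amber" (specifically "meadow canyon amber"), modifier "market".
"meadow canyon amber" → head "amber" (specifically "canyon amber"), modifier "meadow".
"canyon amber" → head "amber", modifier "canyon".
Assembled: [[river [cellar [market [meadow [canyon amber]]]]] loom].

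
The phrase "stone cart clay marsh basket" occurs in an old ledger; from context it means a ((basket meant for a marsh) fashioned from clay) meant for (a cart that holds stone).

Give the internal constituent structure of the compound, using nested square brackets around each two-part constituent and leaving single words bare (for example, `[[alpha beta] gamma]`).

[[stone cart] [clay [marsh basket]]]

Overall it is a kind of basket (specifically "clay marsh basket"); the modifier is "stone cart".
Inside "stone cart": head "cart", modifier "stone".
Inside "clay marsh basket": head "basket" (specifically "marsh basket"), modifier "clay".
Inside "marsh basket": head "basket", modifier "marsh".
Assembled: [[stone cart] [clay [marsh basket]]].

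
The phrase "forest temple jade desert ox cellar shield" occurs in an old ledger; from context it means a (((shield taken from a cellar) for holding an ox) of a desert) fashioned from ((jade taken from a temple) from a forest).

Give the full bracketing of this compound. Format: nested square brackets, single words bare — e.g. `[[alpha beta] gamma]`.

At the top level: head "shield" (specifically "desert ox cellar shield"); modifier "forest temple jade".
"forest temple jade" → head "jade" (specifically "temple jade"), modifier "forest".
"temple jade" → head "jade", modifier "temple".
"desert ox cellar shield" → head "shield" (specifically "ox cellar shield"), modifier "desert".
"ox cellar shield" → head "shield" (specifically "cellar shield"), modifier "ox".
"cellar shield" → head "shield", modifier "cellar".
Putting it together: [[forest [temple jade]] [desert [ox [cellar shield]]]].

[[forest [temple jade]] [desert [ox [cellar shield]]]]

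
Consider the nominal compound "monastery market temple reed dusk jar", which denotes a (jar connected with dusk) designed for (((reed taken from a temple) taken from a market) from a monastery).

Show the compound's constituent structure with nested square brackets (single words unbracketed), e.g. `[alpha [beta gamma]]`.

At the top level: head "jar" (specifically "dusk jar"); modifier "monastery market temple reed".
Inside "monastery market temple reed": head "reed" (specifically "market temple reed"), modifier "monastery".
Inside "market temple reed": head "reed" (specifically "temple reed"), modifier "market".
Inside "temple reed": head "reed", modifier "temple".
Inside "dusk jar": head "jar", modifier "dusk".
Putting it together: [[monastery [market [temple reed]]] [dusk jar]].

[[monastery [market [temple reed]]] [dusk jar]]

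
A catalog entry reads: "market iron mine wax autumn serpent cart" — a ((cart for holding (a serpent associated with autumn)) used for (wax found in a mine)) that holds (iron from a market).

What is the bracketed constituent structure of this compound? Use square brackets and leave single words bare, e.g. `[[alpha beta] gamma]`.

At the top level: head "cart" (specifically "mine wax autumn serpent cart"); modifier "market iron".
"market iron" → head "iron", modifier "market".
"mine wax autumn serpent cart" → head "cart" (specifically "autumn serpent cart"), modifier "mine wax".
"mine wax" → head "wax", modifier "mine".
"autumn serpent cart" → head "cart", modifier "autumn serpent".
"autumn serpent" → head "serpent", modifier "autumn".
Assembled: [[market iron] [[mine wax] [[autumn serpent] cart]]].

[[market iron] [[mine wax] [[autumn serpent] cart]]]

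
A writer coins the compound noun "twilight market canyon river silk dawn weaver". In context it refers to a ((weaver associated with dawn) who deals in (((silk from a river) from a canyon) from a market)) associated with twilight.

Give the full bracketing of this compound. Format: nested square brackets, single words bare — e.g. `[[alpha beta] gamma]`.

[twilight [[market [canyon [river silk]]] [dawn weaver]]]

Whole compound: head "weaver" (specifically "market canyon river silk dawn weaver"), modifier "twilight".
Within "market canyon river silk dawn weaver", the head is "weaver" (specifically "dawn weaver") and the modifier is "market canyon river silk".
Within "market canyon river silk", the head is "silk" (specifically "canyon river silk") and the modifier is "market".
Within "canyon river silk", the head is "silk" (specifically "river silk") and the modifier is "canyon".
Within "river silk", the head is "silk" and the modifier is "river".
Within "dawn weaver", the head is "weaver" and the modifier is "dawn".
Putting it together: [twilight [[market [canyon [river silk]]] [dawn weaver]]].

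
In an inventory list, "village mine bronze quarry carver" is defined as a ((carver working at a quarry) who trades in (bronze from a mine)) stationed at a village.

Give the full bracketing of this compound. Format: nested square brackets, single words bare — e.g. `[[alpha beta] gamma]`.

Whole compound: head "carver" (specifically "mine bronze quarry carver"), modifier "village".
Inside "mine bronze quarry carver": head "carver" (specifically "quarry carver"), modifier "mine bronze".
Inside "mine bronze": head "bronze", modifier "mine".
Inside "quarry carver": head "carver", modifier "quarry".
Putting it together: [village [[mine bronze] [quarry carver]]].

[village [[mine bronze] [quarry carver]]]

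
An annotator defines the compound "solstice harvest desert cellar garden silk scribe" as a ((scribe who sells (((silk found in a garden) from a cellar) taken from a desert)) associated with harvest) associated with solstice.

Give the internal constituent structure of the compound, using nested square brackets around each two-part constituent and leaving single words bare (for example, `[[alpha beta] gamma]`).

At the top level: head "scribe" (specifically "harvest desert cellar garden silk scribe"); modifier "solstice".
Within "harvest desert cellar garden silk scribe", the head is "scribe" (specifically "desert cellar garden silk scribe") and the modifier is "harvest".
Within "desert cellar garden silk scribe", the head is "scribe" and the modifier is "desert cellar garden silk".
Within "desert cellar garden silk", the head is "silk" (specifically "cellar garden silk") and the modifier is "desert".
Within "cellar garden silk", the head is "silk" (specifically "garden silk") and the modifier is "cellar".
Within "garden silk", the head is "silk" and the modifier is "garden".
Putting it together: [solstice [harvest [[desert [cellar [garden silk]]] scribe]]].

[solstice [harvest [[desert [cellar [garden silk]]] scribe]]]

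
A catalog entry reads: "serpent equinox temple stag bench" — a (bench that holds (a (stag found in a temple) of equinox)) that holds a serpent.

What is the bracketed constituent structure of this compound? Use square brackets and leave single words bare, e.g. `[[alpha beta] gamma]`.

The outermost head in the paraphrase is "bench" (specifically "equinox temple stag bench"), modified by "serpent".
Inside "equinox temple stag bench": head "bench", modifier "equinox temple stag".
Inside "equinox temple stag": head "stag" (specifically "temple stag"), modifier "equinox".
Inside "temple stag": head "stag", modifier "temple".
Putting it together: [serpent [[equinox [temple stag]] bench]].

[serpent [[equinox [temple stag]] bench]]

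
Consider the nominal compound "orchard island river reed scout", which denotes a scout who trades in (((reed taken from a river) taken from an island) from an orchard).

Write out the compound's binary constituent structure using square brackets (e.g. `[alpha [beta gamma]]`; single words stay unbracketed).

At the top level: head "scout"; modifier "orchard island river reed".
Inside "orchard island river reed": head "reed" (specifically "island river reed"), modifier "orchard".
Inside "island river reed": head "reed" (specifically "river reed"), modifier "island".
Inside "river reed": head "reed", modifier "river".
Putting it together: [[orchard [island [river reed]]] scout].

[[orchard [island [river reed]]] scout]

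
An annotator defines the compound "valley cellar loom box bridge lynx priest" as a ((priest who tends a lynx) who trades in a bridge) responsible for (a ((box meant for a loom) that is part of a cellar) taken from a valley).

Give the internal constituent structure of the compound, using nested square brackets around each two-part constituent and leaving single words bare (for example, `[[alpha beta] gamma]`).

At the top level: head "priest" (specifically "bridge lynx priest"); modifier "valley cellar loom box".
"valley cellar loom box" → head "box" (specifically "cellar loom box"), modifier "valley".
"cellar loom box" → head "box" (specifically "loom box"), modifier "cellar".
"loom box" → head "box", modifier "loom".
"bridge lynx priest" → head "priest" (specifically "lynx priest"), modifier "bridge".
"lynx priest" → head "priest", modifier "lynx".
So the structure is [[valley [cellar [loom box]]] [bridge [lynx priest]]].

[[valley [cellar [loom box]]] [bridge [lynx priest]]]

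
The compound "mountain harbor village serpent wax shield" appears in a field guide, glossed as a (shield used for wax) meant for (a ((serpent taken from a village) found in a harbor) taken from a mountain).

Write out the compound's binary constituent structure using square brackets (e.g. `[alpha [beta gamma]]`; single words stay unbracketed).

[[mountain [harbor [village serpent]]] [wax shield]]

Whole compound: head "shield" (specifically "wax shield"), modifier "mountain harbor village serpent".
"mountain harbor village serpent" → head "serpent" (specifically "harbor village serpent"), modifier "mountain".
"harbor village serpent" → head "serpent" (specifically "village serpent"), modifier "harbor".
"village serpent" → head "serpent", modifier "village".
"wax shield" → head "shield", modifier "wax".
Putting it together: [[mountain [harbor [village serpent]]] [wax shield]].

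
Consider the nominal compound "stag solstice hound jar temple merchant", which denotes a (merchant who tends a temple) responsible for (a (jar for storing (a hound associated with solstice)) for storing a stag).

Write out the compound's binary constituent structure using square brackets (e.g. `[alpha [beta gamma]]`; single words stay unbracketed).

At the top level: head "merchant" (specifically "temple merchant"); modifier "stag solstice hound jar".
Inside "stag solstice hound jar": head "jar" (specifically "solstice hound jar"), modifier "stag".
Inside "solstice hound jar": head "jar", modifier "solstice hound".
Inside "solstice hound": head "hound", modifier "solstice".
Inside "temple merchant": head "merchant", modifier "temple".
Putting it together: [[stag [[solstice hound] jar]] [temple merchant]].

[[stag [[solstice hound] jar]] [temple merchant]]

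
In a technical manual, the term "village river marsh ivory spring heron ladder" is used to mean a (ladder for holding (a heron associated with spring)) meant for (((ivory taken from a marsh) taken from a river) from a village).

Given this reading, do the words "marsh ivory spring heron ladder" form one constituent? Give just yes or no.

no

The top-level split is [village river marsh ivory] [spring heron ladder]; the full structure is [[village [river [marsh ivory]]] [[spring heron] ladder]].
"marsh ivory spring heron ladder" straddles a constituent boundary, so it is not a single unit.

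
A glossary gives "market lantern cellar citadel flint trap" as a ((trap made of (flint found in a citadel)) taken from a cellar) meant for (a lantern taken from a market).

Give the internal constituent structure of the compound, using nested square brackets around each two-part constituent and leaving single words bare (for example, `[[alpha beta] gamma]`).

Overall it is a kind of trap (specifically "cellar citadel flint trap"); the modifier is "market lantern".
Within "market lantern", the head is "lantern" and the modifier is "market".
Within "cellar citadel flint trap", the head is "trap" (specifically "citadel flint trap") and the modifier is "cellar".
Within "citadel flint trap", the head is "trap" and the modifier is "citadel flint".
Within "citadel flint", the head is "flint" and the modifier is "citadel".
So the structure is [[market lantern] [cellar [[citadel flint] trap]]].

[[market lantern] [cellar [[citadel flint] trap]]]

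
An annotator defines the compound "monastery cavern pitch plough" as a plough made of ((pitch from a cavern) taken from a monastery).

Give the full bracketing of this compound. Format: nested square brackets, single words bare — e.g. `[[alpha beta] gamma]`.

[[monastery [cavern pitch]] plough]

The outermost head in the paraphrase is "plough", modified by "monastery cavern pitch".
Inside "monastery cavern pitch": head "pitch" (specifically "cavern pitch"), modifier "monastery".
Inside "cavern pitch": head "pitch", modifier "cavern".
Assembled: [[monastery [cavern pitch]] plough].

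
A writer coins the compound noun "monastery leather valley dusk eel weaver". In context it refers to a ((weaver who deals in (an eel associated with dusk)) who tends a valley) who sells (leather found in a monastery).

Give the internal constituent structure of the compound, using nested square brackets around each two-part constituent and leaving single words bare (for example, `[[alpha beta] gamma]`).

[[monastery leather] [valley [[dusk eel] weaver]]]

The outermost head in the paraphrase is "weaver" (specifically "valley dusk eel weaver"), modified by "monastery leather".
"monastery leather" → head "leather", modifier "monastery".
"valley dusk eel weaver" → head "weaver" (specifically "dusk eel weaver"), modifier "valley".
"dusk eel weaver" → head "weaver", modifier "dusk eel".
"dusk eel" → head "eel", modifier "dusk".
Assembled: [[monastery leather] [valley [[dusk eel] weaver]]].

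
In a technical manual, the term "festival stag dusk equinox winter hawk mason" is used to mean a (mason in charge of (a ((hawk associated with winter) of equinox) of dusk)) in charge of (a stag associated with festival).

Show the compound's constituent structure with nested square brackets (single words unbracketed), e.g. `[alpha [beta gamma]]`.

The outermost head in the paraphrase is "mason" (specifically "dusk equinox winter hawk mason"), modified by "festival stag".
"festival stag" → head "stag", modifier "festival".
"dusk equinox winter hawk mason" → head "mason", modifier "dusk equinox winter hawk".
"dusk equinox winter hawk" → head "hawk" (specifically "equinox winter hawk"), modifier "dusk".
"equinox winter hawk" → head "hawk" (specifically "winter hawk"), modifier "equinox".
"winter hawk" → head "hawk", modifier "winter".
So the structure is [[festival stag] [[dusk [equinox [winter hawk]]] mason]].

[[festival stag] [[dusk [equinox [winter hawk]]] mason]]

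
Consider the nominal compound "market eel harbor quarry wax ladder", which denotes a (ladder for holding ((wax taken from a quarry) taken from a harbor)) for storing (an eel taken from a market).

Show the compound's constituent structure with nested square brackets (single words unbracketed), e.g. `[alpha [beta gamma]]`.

[[market eel] [[harbor [quarry wax]] ladder]]

The outermost head in the paraphrase is "ladder" (specifically "harbor quarry wax ladder"), modified by "market eel".
Within "market eel", the head is "eel" and the modifier is "market".
Within "harbor quarry wax ladder", the head is "ladder" and the modifier is "harbor quarry wax".
Within "harbor quarry wax", the head is "wax" (specifically "quarry wax") and the modifier is "harbor".
Within "quarry wax", the head is "wax" and the modifier is "quarry".
Assembled: [[market eel] [[harbor [quarry wax]] ladder]].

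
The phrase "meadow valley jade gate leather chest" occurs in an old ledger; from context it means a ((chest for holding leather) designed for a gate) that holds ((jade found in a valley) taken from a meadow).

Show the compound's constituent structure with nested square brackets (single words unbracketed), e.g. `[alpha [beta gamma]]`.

The outermost head in the paraphrase is "chest" (specifically "gate leather chest"), modified by "meadow valley jade".
Inside "meadow valley jade": head "jade" (specifically "valley jade"), modifier "meadow".
Inside "valley jade": head "jade", modifier "valley".
Inside "gate leather chest": head "chest" (specifically "leather chest"), modifier "gate".
Inside "leather chest": head "chest", modifier "leather".
Assembled: [[meadow [valley jade]] [gate [leather chest]]].

[[meadow [valley jade]] [gate [leather chest]]]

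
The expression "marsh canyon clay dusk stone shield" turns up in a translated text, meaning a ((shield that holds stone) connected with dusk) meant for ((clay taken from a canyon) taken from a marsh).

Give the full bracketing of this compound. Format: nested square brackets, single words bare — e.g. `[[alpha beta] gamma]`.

Whole compound: head "shield" (specifically "dusk stone shield"), modifier "marsh canyon clay".
"marsh canyon clay" → head "clay" (specifically "canyon clay"), modifier "marsh".
"canyon clay" → head "clay", modifier "canyon".
"dusk stone shield" → head "shield" (specifically "stone shield"), modifier "dusk".
"stone shield" → head "shield", modifier "stone".
So the structure is [[marsh [canyon clay]] [dusk [stone shield]]].

[[marsh [canyon clay]] [dusk [stone shield]]]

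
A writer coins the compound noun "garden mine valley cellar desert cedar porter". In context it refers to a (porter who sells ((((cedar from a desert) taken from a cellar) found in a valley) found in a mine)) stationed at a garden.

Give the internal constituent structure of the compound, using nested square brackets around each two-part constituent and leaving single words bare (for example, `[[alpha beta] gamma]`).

[garden [[mine [valley [cellar [desert cedar]]]] porter]]

Whole compound: head "porter" (specifically "mine valley cellar desert cedar porter"), modifier "garden".
Within "mine valley cellar desert cedar porter", the head is "porter" and the modifier is "mine valley cellar desert cedar".
Within "mine valley cellar desert cedar", the head is "cedar" (specifically "valley cellar desert cedar") and the modifier is "mine".
Within "valley cellar desert cedar", the head is "cedar" (specifically "cellar desert cedar") and the modifier is "valley".
Within "cellar desert cedar", the head is "cedar" (specifically "desert cedar") and the modifier is "cellar".
Within "desert cedar", the head is "cedar" and the modifier is "desert".
Putting it together: [garden [[mine [valley [cellar [desert cedar]]]] porter]].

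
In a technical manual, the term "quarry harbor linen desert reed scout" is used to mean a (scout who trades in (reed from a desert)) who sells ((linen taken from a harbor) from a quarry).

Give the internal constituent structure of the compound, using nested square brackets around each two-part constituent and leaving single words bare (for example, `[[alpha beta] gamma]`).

[[quarry [harbor linen]] [[desert reed] scout]]

Whole compound: head "scout" (specifically "desert reed scout"), modifier "quarry harbor linen".
"quarry harbor linen" → head "linen" (specifically "harbor linen"), modifier "quarry".
"harbor linen" → head "linen", modifier "harbor".
"desert reed scout" → head "scout", modifier "desert reed".
"desert reed" → head "reed", modifier "desert".
Putting it together: [[quarry [harbor linen]] [[desert reed] scout]].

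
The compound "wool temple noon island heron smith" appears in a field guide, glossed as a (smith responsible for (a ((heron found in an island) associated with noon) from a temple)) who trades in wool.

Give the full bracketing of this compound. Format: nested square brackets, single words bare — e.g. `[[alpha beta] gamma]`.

Overall it is a kind of smith (specifically "temple noon island heron smith"); the modifier is "wool".
Inside "temple noon island heron smith": head "smith", modifier "temple noon island heron".
Inside "temple noon island heron": head "heron" (specifically "noon island heron"), modifier "temple".
Inside "noon island heron": head "heron" (specifically "island heron"), modifier "noon".
Inside "island heron": head "heron", modifier "island".
Assembled: [wool [[temple [noon [island heron]]] smith]].

[wool [[temple [noon [island heron]]] smith]]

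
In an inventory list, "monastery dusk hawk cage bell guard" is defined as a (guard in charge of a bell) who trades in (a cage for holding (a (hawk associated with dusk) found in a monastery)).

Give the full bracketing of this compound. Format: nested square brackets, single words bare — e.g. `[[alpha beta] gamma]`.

[[[monastery [dusk hawk]] cage] [bell guard]]

The outermost head in the paraphrase is "guard" (specifically "bell guard"), modified by "monastery dusk hawk cage".
"monastery dusk hawk cage" → head "cage", modifier "monastery dusk hawk".
"monastery dusk hawk" → head "hawk" (specifically "dusk hawk"), modifier "monastery".
"dusk hawk" → head "hawk", modifier "dusk".
"bell guard" → head "guard", modifier "bell".
Assembled: [[[monastery [dusk hawk]] cage] [bell guard]].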